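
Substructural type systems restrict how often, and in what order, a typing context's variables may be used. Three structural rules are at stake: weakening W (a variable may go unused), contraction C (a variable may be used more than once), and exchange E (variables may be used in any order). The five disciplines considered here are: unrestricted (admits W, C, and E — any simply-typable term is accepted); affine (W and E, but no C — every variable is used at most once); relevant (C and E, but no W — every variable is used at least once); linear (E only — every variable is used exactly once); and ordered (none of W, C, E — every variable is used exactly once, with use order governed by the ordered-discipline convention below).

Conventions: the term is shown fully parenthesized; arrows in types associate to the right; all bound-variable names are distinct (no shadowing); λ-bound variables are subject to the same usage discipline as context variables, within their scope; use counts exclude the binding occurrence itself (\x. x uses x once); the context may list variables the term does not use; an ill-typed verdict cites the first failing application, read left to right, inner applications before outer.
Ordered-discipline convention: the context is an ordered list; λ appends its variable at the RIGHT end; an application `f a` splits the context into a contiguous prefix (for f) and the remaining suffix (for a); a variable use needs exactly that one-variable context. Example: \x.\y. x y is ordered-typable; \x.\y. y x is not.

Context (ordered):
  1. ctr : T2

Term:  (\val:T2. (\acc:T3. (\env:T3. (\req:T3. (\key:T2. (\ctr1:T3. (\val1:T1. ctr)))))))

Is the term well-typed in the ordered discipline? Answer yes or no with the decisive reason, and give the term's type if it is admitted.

no — needs weakening: val, acc, env, req, key, ctr1, val1 unused
counts: ctr=1; val (λ-bound)=0; acc (λ-bound)=0; env (λ-bound)=0; req (λ-bound)=0; key (λ-bound)=0; ctr1 (λ-bound)=0; val1 (λ-bound)=0
order of uses: ctr
typing: well-typed — term : T2 → T3 → T3 → T3 → T2 → T3 → T1 → T2
per-discipline verdicts: ordered ✗ · linear ✗ · affine ✓ · relevant ✗ · unrestricted ✓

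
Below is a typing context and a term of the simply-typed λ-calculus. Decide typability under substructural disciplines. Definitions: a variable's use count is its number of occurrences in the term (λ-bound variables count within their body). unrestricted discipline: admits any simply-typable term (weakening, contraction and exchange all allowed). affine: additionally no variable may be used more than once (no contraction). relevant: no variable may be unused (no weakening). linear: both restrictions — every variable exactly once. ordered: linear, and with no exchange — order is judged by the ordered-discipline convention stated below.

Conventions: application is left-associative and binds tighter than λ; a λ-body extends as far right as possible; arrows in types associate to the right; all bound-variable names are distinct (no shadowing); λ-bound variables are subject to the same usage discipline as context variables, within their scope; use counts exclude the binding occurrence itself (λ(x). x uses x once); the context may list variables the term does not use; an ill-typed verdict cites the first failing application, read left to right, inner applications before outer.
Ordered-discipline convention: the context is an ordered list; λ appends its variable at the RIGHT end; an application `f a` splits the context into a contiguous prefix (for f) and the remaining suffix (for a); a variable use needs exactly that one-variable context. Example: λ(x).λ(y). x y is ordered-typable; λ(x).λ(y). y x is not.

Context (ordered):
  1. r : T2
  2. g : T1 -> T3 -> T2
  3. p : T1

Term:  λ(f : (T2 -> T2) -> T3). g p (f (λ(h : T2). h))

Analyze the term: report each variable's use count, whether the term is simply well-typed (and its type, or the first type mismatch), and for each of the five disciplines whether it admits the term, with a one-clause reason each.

usage: r: 0; g: 1; p: 1; f (bound): 1; h (bound): 1
use order (left to right): g, p, f, h
typing: well-typed at ((T2 -> T2) -> T3) -> T2
ordered ✗ (r left unused)
linear ✗ (r left unused)
affine ✓ (no duplicate uses among r, g, p, f, h)
relevant ✗ (r left unused)
unrestricted ✓ (simply typable at ((T2 -> T2) -> T3) -> T2; W, C, E all held)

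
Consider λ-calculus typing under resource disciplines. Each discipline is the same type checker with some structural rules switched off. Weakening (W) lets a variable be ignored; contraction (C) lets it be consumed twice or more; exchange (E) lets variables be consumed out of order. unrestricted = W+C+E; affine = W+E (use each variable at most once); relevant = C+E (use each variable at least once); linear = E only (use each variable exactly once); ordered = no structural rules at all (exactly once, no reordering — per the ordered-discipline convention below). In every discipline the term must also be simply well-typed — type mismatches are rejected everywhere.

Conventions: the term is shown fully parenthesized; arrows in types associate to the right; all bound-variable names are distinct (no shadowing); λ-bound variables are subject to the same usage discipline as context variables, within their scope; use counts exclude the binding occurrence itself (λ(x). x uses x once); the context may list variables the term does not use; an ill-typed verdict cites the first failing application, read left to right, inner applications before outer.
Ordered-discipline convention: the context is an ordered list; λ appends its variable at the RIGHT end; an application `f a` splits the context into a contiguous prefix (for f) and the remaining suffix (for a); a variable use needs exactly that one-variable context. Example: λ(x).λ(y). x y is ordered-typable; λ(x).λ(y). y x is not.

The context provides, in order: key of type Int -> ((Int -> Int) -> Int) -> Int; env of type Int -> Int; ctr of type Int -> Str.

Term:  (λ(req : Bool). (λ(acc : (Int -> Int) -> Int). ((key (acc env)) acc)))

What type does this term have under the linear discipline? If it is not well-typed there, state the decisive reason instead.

not well-typed under linear — repeated use of acc ×2; needs weakening: ctr, req unused
variable uses: key: 1×, env: 1×, ctr: 0×, req (bound): 0×, acc (bound): 2×
use order (left to right): key, acc, env, acc
typing: well-typed — term : Bool -> ((Int -> Int) -> Int) -> Int
per-discipline verdicts: ordered ✗ · linear ✗ · affine ✗ · relevant ✗ · unrestricted ✓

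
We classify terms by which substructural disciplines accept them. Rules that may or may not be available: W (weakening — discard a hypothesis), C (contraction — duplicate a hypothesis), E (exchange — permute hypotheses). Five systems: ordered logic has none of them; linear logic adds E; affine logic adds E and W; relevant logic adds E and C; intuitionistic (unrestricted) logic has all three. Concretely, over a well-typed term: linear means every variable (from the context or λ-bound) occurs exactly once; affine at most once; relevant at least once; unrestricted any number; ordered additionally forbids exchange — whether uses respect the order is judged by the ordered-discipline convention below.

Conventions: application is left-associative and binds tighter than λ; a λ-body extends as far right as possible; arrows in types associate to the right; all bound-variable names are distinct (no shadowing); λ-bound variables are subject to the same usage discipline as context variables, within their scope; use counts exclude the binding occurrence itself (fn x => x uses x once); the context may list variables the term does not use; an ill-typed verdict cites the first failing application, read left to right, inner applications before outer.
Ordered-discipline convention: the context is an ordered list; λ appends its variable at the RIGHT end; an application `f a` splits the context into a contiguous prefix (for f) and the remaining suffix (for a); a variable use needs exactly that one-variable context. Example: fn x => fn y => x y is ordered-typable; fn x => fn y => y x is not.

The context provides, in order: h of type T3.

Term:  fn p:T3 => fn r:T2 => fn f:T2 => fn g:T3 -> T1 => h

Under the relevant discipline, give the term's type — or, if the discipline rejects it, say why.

not well-typed under relevant — p, r, f, g left unused
use counts: h: 1; p [bound]: 0; r [bound]: 0; f [bound]: 0; g [bound]: 0
uses in reading order: h
typing: the term checks, with type T3 -> T2 -> T2 -> (T3 -> T1) -> T3
across the five disciplines: ordered ✗; linear ✗; affine ✓; relevant ✗; unrestricted ✓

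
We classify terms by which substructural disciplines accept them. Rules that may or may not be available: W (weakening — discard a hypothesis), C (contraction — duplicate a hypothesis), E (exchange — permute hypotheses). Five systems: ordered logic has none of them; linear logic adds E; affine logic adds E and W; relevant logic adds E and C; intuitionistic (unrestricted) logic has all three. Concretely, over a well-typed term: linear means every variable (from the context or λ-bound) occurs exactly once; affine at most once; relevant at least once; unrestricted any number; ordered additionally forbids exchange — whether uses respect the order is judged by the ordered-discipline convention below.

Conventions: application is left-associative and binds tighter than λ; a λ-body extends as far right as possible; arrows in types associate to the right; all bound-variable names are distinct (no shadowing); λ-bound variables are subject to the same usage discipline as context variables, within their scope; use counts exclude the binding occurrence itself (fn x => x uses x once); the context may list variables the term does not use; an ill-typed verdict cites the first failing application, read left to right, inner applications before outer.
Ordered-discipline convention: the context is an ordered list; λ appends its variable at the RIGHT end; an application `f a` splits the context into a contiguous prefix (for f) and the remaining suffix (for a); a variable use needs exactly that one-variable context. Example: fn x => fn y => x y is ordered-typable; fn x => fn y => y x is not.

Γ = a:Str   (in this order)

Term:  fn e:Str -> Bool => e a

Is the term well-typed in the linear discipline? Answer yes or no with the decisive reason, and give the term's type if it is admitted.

yes — exactly-once usage across a, e; term : (Str -> Bool) -> Bool
usage: a: 1×; e (λ-bound): 1×
left-to-right use order: e, a
typing: well-typed — term : (Str -> Bool) -> Bool
all disciplines: ordered ✗ · linear ✓ · affine ✓ · relevant ✓ · unrestricted ✓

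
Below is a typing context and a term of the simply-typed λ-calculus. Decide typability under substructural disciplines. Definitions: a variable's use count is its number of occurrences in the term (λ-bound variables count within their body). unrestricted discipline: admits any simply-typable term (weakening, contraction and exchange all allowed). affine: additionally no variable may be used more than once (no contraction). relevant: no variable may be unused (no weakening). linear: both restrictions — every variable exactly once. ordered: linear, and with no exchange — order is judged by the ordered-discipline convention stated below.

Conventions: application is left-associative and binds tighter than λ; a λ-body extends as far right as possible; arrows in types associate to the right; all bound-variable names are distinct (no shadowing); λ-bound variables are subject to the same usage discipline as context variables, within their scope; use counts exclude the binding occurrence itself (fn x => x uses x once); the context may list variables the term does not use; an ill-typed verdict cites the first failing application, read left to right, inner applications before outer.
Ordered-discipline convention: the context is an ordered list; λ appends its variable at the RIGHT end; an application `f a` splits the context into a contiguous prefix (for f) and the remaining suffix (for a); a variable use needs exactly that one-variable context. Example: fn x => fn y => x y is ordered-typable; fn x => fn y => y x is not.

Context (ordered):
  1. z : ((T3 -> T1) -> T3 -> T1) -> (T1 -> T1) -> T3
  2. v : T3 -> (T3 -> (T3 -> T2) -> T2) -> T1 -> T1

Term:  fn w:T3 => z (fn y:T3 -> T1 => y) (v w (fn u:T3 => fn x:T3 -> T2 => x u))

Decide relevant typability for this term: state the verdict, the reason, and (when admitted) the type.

yes — every one of z, v, w, y, u, x appears; term : T3 -> T3
counts: z ×1, v ×1, w [bound] ×1, y [bound] ×1, u [bound] ×1, x [bound] ×1
use order (left to right): z, y, v, w, x, u
typing: ✓ — T3 -> T3
all disciplines: ordered ✗ · linear ✓ · affine ✓ · relevant ✓ · unrestricted ✓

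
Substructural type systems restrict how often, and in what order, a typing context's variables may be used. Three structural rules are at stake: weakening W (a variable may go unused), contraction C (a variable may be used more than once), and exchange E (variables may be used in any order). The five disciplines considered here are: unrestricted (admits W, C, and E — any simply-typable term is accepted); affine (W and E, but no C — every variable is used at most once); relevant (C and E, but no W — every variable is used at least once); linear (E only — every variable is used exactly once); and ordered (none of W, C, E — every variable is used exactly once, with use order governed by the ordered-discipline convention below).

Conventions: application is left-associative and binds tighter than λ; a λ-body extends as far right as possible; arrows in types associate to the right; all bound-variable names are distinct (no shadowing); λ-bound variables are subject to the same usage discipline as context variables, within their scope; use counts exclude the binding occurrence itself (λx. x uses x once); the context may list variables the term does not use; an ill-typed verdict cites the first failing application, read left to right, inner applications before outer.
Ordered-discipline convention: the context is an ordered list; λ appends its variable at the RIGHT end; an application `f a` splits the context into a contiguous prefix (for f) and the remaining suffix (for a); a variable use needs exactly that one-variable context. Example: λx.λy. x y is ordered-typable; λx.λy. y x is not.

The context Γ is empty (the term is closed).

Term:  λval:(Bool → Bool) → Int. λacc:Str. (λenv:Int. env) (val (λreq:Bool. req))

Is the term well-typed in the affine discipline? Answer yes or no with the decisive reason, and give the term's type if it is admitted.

yes — at most one use each (val, acc, env, req); term : ((Bool → Bool) → Int) → Str → Int
usage: val (bound): 1; acc (bound): 0; env (bound): 1; req (bound): 1
use order (left to right): env, val, req
typing: the term checks, with type ((Bool → Bool) → Int) → Str → Int
summary: ordered ✗, linear ✗, affine ✓, relevant ✗, unrestricted ✓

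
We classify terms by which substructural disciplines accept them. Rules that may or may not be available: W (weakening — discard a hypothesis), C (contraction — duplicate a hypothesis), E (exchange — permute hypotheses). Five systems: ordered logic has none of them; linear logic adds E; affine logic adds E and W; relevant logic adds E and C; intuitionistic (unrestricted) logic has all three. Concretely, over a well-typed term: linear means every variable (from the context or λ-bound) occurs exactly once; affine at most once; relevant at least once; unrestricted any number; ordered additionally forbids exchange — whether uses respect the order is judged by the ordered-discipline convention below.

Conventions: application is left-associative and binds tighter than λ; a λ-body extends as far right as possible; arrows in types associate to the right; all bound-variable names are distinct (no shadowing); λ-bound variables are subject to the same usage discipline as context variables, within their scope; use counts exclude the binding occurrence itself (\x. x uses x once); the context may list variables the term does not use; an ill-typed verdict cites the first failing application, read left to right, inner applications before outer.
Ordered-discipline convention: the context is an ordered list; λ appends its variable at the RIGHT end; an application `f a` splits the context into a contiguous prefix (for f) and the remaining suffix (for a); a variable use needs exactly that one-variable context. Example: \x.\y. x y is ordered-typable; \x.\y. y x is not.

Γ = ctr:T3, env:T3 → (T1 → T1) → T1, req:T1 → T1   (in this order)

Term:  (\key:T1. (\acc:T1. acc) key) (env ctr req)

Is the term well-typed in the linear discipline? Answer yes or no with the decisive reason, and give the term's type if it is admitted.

yes — each of ctr, env, req, key, acc used exactly once; term : T1
usage: ctr: 1×, env: 1×, req: 1×, key [bound]: 1×, acc [bound]: 1×
use order (left to right): acc, key, env, ctr, req
typing: well-typed at T1
all disciplines: ordered ✗ · linear ✓ · affine ✓ · relevant ✓ · unrestricted ✓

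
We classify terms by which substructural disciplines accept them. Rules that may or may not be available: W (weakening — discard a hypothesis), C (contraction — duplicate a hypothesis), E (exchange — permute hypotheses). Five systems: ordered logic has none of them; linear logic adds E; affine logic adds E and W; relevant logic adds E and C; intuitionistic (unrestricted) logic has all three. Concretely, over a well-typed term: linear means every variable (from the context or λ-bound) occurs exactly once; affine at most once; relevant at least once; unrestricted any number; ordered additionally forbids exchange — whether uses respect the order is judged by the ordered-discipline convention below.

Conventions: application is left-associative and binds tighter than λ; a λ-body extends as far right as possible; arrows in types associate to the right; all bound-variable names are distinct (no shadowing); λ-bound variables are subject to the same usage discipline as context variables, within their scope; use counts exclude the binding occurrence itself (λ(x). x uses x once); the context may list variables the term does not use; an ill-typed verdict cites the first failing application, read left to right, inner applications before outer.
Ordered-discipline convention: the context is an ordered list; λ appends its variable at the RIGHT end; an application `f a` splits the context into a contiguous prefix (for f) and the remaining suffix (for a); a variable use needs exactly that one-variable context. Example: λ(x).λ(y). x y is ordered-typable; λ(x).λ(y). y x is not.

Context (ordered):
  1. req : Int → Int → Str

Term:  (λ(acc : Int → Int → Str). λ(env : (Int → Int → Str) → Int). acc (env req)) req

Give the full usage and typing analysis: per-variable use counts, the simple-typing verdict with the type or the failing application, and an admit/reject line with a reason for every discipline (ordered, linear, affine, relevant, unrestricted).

variable uses: req ×2; acc (λ-bound) ×1; env (λ-bound) ×1
uses in reading order: acc, env, req, req
typing: well-typed at ((Int → Int → Str) → Int) → Int → Str
ordered: ✗ — req ×2 used more than once (contraction)
linear: ✗ — req ×2 used more than once (contraction)
affine: ✗ — req ×2 used more than once (contraction)
relevant: ✓ — req, acc, env: all used, weakening unneeded
unrestricted: ✓ — type-checks (((Int → Int → Str) → Int) → Int → Str) and nothing is barred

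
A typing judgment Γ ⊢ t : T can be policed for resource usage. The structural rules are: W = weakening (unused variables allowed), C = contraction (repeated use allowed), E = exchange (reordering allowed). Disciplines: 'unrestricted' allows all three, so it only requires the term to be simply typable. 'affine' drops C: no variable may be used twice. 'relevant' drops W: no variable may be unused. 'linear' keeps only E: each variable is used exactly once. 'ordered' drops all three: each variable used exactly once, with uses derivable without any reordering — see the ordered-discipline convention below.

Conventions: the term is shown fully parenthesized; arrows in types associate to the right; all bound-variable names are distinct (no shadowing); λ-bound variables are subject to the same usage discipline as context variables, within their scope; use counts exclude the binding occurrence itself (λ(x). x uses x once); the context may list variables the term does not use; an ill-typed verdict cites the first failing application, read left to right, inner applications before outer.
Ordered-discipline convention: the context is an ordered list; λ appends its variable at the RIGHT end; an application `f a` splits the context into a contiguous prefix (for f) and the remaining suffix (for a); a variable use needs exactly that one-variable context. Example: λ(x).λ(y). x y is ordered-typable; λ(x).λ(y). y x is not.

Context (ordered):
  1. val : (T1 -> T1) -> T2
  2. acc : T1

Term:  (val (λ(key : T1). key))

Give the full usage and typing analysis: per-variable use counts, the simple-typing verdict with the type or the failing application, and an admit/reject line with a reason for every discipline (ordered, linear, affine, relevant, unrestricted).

use counts: val: 1×, acc: 0×, key (λ-bound): 1×
left-to-right use order: val, key
typing: well-typed at T2
ordered: ✗ — acc never used (weakening)
linear: ✗ — acc never used (weakening)
affine: ✓ — val, acc, key: no repeats, contraction unneeded
relevant: ✗ — acc never used (weakening)
unrestricted: ✓ — typability at T2 is all that's needed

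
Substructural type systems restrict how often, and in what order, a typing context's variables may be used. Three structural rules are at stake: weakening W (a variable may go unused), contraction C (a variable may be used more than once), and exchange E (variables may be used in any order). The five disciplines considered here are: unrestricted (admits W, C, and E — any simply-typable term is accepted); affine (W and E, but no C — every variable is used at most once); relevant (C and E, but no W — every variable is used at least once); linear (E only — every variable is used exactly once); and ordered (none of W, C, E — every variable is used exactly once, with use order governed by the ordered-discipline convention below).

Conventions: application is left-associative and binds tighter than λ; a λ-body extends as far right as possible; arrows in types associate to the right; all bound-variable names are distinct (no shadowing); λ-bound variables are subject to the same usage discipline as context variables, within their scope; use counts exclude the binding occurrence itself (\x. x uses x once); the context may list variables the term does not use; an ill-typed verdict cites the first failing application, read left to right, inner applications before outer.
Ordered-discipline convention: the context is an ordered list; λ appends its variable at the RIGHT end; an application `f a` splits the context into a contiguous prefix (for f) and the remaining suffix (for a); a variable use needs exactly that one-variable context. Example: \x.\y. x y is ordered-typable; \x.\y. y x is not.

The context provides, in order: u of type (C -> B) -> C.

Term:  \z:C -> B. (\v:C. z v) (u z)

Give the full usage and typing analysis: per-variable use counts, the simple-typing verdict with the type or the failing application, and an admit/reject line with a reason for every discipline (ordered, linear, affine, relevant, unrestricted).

counts: u: 1, z (bound): 2, v (bound): 1
left-to-right use order: z, v, u, z
typing: the term checks, with type (C -> B) -> B
ordered ✗ (repeated use of z ×2)
linear ✗ (repeated use of z ×2)
affine ✗ (repeated use of z ×2)
relevant ✓ (none of u, z, v goes unused)
unrestricted ✓ (simply typable at (C -> B) -> B; W, C, E all held)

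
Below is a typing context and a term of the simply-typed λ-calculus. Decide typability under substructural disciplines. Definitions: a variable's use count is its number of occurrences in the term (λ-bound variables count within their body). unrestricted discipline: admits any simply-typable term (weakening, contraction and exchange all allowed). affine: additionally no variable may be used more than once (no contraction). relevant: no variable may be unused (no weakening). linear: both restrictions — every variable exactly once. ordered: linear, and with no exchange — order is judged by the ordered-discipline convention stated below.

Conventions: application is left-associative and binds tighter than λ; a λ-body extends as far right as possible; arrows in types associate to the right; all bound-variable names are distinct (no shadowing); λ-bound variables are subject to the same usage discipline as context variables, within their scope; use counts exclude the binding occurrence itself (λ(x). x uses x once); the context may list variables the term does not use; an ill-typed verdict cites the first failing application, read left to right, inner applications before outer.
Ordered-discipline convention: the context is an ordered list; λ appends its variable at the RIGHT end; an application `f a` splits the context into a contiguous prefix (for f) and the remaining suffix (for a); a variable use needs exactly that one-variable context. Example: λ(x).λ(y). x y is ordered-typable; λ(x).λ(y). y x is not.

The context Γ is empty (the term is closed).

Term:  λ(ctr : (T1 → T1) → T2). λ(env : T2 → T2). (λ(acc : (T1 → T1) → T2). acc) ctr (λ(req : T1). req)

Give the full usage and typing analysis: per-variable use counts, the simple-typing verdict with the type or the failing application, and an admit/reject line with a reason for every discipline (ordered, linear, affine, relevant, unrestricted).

use counts: ctr (λ-bound): 1×; env (λ-bound): 0×; acc (λ-bound): 1×; req (λ-bound): 1×
use order (left to right): acc, ctr, req
typing: the term checks, with type ((T1 → T1) → T2) → (T2 → T2) → T2
ordered: ✗ — needs weakening: env unused
linear: ✗ — needs weakening: env unused
affine: ✓ — ctr, env, acc, req: no repeats, contraction unneeded
relevant: ✗ — needs weakening: env unused
unrestricted: ✓ — typability at ((T1 → T1) → T2) → (T2 → T2) → T2 is all that's needed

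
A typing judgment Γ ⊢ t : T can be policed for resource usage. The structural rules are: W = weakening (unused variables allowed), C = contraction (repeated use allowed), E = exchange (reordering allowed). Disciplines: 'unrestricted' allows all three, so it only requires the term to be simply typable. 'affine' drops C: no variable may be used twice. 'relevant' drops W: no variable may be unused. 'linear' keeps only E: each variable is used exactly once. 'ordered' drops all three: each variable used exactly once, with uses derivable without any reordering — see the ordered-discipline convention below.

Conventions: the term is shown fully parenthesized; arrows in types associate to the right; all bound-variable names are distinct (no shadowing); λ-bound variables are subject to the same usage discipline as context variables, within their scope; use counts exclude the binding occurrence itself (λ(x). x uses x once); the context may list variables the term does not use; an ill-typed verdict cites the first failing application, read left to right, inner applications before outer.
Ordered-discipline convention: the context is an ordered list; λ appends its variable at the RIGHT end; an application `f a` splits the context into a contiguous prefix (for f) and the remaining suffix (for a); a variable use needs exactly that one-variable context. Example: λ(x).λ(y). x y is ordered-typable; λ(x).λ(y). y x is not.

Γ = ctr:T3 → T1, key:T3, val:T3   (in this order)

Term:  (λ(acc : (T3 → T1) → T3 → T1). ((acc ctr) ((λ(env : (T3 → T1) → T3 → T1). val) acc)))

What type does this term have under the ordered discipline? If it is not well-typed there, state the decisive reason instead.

not well-typed under ordered — acc ×2 used more than once (contraction); unused: key, env — weakening required
usage: ctr: 1, key: 0, val: 1, acc [bound]: 2, env [bound]: 0
use order (left to right): acc, ctr, val, acc
typing: ✓ — ((T3 → T1) → T3 → T1) → T1
summary: ordered ✗ · linear ✗ · affine ✗ · relevant ✗ · unrestricted ✓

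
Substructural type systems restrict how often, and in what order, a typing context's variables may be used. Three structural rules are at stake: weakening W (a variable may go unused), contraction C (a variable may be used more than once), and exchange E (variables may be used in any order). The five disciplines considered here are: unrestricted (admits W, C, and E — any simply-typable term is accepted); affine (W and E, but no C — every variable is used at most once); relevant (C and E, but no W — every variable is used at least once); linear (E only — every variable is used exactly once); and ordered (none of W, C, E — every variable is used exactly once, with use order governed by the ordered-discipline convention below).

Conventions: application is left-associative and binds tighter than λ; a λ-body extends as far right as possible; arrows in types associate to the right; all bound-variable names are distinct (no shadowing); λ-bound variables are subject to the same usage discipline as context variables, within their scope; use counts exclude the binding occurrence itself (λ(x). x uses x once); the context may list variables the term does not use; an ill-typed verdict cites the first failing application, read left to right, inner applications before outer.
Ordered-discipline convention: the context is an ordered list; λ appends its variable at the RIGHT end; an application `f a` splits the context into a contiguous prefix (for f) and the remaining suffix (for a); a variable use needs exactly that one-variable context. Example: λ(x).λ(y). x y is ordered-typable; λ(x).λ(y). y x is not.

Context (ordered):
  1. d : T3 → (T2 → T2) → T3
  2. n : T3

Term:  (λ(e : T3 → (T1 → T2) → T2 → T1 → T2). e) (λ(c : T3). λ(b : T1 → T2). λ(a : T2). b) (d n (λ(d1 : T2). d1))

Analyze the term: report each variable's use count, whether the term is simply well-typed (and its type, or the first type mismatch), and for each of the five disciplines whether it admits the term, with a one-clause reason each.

usage: d: 1×; n: 1×; e (λ-bound): 1×; c (λ-bound): 0×; b (λ-bound): 1×; a (λ-bound): 0×; d1 (λ-bound): 1×
use order (left to right): e, b, d, n, d1
typing: well-typed — term : (T1 → T2) → T2 → T1 → T2
ordered: ✗, c, a never used (weakening)
linear: ✗, c, a never used (weakening)
affine: ✓, at most one use each (d, n, e, c, b, a, d1)
relevant: ✗, c, a never used (weakening)
unrestricted: ✓, simply typable at (T1 → T2) → T2 → T1 → T2; W, C, E all held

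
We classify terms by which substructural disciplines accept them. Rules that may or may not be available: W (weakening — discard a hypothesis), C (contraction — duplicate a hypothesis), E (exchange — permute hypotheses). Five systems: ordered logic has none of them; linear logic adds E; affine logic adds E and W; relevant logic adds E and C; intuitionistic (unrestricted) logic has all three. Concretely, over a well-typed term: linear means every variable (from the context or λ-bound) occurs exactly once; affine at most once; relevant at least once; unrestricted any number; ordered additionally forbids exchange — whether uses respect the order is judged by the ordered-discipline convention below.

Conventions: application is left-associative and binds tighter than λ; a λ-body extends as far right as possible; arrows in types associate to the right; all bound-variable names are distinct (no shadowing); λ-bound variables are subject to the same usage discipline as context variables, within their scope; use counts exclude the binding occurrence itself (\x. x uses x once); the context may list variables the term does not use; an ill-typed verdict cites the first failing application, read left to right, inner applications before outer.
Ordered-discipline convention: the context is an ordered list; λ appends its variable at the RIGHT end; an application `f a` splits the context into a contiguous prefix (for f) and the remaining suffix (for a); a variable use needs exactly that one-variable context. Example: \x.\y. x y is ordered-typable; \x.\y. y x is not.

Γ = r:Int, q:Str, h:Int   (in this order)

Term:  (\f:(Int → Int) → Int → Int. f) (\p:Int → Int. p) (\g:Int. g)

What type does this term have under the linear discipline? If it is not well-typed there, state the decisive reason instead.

not well-typed under linear — r, q, h left unused
counts: r ×0, q ×0, h ×0, f (λ-bound) ×1, p (λ-bound) ×1, g (λ-bound) ×1
order of uses: f, p, g
typing: ✓ — Int → Int
all disciplines: ordered ✗; linear ✗; affine ✓; relevant ✗; unrestricted ✓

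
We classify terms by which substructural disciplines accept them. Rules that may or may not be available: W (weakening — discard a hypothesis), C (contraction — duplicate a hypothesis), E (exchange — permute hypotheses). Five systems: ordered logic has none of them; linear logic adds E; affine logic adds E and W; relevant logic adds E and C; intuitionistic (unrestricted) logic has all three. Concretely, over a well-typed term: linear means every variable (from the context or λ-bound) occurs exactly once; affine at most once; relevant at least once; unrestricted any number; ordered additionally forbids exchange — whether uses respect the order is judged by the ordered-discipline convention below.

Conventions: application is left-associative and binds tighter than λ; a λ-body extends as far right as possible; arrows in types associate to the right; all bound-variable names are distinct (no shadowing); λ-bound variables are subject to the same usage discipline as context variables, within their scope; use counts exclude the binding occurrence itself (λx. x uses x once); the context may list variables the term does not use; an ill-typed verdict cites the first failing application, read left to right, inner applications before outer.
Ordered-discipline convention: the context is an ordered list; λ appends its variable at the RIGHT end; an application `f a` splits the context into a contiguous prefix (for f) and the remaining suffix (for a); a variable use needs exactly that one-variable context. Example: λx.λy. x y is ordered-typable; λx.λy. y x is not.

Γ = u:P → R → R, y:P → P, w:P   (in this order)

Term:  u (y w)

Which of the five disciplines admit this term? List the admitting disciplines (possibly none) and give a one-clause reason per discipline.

admitted by: ordered, linear, affine, relevant, unrestricted
counts: u: 1; y: 1; w: 1
uses in reading order: u, y, w
typing: well-typed at R → R
ordered: ✓ — u, y, w once each; derivable with no W/C/E
linear: ✓ — u, y, w: one use apiece
affine: ✓ — at most one use each (u, y, w)
relevant: ✓ — at least one use each (u, y, w)
unrestricted: ✓ — typability at R → R is all that's needed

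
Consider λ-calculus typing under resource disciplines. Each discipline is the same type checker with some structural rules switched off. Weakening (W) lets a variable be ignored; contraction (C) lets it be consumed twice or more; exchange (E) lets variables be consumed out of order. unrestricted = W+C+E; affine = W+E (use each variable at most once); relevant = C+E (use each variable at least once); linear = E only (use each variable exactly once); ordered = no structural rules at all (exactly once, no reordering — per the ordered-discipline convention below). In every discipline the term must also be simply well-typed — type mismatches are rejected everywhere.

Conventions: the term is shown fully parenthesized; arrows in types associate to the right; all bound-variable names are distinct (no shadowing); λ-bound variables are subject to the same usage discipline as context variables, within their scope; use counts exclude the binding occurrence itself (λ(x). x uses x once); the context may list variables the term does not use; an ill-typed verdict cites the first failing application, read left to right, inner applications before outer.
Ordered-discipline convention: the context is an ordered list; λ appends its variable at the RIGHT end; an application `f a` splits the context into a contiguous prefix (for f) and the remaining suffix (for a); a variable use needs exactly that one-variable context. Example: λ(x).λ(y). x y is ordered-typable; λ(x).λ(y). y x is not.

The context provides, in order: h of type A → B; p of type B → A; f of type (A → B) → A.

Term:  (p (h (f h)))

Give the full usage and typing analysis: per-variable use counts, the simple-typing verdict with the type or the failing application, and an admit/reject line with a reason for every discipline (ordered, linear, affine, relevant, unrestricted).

use counts: h ×2, p ×1, f ×1
uses in reading order: p, h, f, h
typing: well-typed at A
ordered: ✗, h ×2 used more than once (contraction)
linear: ✗, h ×2 used more than once (contraction)
affine: ✗, h ×2 used more than once (contraction)
relevant: ✓, every one of h, p, f appears
unrestricted: ✓, typability at A is all that's needed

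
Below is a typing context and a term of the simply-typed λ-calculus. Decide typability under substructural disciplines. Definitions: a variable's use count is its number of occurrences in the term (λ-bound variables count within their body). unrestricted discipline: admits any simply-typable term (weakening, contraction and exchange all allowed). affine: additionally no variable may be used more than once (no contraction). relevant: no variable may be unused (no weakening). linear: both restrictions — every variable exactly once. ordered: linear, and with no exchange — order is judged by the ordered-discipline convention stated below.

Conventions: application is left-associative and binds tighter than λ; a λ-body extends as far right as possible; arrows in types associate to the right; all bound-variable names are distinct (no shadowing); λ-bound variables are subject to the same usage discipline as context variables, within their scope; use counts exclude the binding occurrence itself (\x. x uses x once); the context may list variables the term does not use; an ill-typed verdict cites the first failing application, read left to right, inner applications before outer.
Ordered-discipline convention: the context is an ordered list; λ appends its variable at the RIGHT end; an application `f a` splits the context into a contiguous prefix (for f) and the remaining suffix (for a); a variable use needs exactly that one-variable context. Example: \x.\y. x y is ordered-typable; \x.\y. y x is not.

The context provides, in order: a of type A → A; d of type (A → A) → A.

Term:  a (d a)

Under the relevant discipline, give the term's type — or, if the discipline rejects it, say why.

term : A
counts: a=2; d=1
left-to-right use order: a, d, a
typing: the term checks, with type A
all disciplines: ordered ✗, linear ✗, affine ✗, relevant ✓, unrestricted ✓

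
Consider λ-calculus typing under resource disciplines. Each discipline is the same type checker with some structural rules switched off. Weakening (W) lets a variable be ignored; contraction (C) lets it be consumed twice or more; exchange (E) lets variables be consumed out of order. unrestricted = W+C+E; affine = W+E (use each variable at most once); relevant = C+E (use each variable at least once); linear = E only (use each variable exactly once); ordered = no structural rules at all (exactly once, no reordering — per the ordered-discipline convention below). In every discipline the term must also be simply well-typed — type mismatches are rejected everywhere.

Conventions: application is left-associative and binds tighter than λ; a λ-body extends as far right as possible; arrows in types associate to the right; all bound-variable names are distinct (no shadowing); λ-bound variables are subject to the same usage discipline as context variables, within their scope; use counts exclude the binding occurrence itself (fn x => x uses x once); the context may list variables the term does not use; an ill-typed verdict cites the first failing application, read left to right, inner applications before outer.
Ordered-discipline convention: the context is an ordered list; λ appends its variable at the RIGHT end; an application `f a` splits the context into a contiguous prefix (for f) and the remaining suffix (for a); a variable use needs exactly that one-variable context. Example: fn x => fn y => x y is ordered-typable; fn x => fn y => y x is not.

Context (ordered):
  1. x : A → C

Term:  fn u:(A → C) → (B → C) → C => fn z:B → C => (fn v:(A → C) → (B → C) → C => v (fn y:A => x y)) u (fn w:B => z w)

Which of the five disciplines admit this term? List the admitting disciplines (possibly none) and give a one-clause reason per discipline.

admitted by: linear, affine, relevant, unrestricted
usage: x=1; u (bound)=1; z (bound)=1; v (bound)=1; y (bound)=1; w (bound)=1
uses in reading order: v, x, y, u, z, w
typing: well-typed — term : ((A → C) → (B → C) → C) → (B → C) → C
ordered: ✗ — no ordered split (uses run v, x, y, u, z, w)
linear: ✓ — single use per variable (x, u, z, v, y, w)
affine: ✓ — at most one use each (x, u, z, v, y, w)
relevant: ✓ — every one of x, u, z, v, y, w appears
unrestricted: ✓ — typability at ((A → C) → (B → C) → C) → (B → C) → C is all that's needed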